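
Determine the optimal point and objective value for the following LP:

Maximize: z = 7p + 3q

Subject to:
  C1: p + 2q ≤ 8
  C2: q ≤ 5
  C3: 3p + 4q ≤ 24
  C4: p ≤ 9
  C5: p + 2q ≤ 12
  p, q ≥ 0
p = 8, q = 0, z = 56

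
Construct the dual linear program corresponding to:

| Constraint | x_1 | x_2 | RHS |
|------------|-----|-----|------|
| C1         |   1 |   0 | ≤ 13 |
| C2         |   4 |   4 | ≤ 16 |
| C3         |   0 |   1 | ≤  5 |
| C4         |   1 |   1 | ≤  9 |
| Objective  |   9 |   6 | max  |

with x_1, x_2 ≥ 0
Minimize: z = 13y1 + 16y2 + 5y3 + 9y4

Subject to:
  C1: -y1 - 4y2 - y4 ≤ -9
  C2: -4y2 - y3 - y4 ≤ -6
  y1, y2, y3, y4 ≥ 0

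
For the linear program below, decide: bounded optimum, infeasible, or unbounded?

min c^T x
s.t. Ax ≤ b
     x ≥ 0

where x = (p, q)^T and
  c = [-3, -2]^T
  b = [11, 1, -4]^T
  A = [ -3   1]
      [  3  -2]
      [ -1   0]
Feasible point: (4, 6) satisfies every constraint, so the LP is feasible.
Direction d = (1, 3): for each constraint row a, a·d ≤ 0 —
  (-3)(1) + (1)(3) = 0 ≤ 0
  (3)(1) + (-2)(3) = -3 ≤ 0
  (-1)(1) + (0)(3) = -1 ≤ 0
and d ≥ 0, so (4, 6) + t·d stays feasible for every t ≥ 0. Along this ray z = -3p - 2q changes by -9 per unit t, so z → −∞.

Unbounded — the objective can decrease without bound over the feasible region.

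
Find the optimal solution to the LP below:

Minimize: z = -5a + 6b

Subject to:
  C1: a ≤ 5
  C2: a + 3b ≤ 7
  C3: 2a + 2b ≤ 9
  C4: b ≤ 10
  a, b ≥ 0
Each vertex is the intersection of two constraint boundaries that also satisfies all remaining constraints:
  a = 0 and b = 0 → (0, 0)
  2a + 2b = 9 and b = 0 → (4.5, 0)
  a + 3b = 7 and 2a + 2b = 9 → (3.25, 1.25)
  a + 3b = 7 and a = 0 → (0, 2.333)

Evaluating z = -5a + 6b at each vertex:
  (0, 0): z = 0
  (4.5, 0): z = -22.5
  (3.25, 1.25): z = -8.75
  (0, 2.333): z = 14

The minimum is at (4.5, 0) with z = -22.5.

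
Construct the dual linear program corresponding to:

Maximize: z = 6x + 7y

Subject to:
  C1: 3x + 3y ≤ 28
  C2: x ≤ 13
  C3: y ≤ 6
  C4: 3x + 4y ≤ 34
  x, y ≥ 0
Minimize: z = 28y1 + 13y2 + 6y3 + 34y4

Subject to:
  C1: -3y1 - y2 - 3y4 ≤ -6
  C2: -3y1 - y3 - 4y4 ≤ -7
  y1, y2, y3, y4 ≥ 0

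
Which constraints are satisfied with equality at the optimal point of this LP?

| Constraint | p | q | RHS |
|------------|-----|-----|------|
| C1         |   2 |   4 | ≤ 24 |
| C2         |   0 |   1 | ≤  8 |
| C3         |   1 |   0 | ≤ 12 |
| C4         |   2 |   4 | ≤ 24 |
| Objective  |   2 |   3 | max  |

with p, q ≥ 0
Optimal: p = 12, q = 0
Slack at optimum:
  C1: slack = 0 (binding)
  C2: slack = 8
  C3: slack = 0 (binding)
  C4: slack = 0 (binding)
  p ≥ 0: p = 12
  q ≥ 0: q = 0 (binding)
Binding constraints: C1, C3, C4, q ≥ 0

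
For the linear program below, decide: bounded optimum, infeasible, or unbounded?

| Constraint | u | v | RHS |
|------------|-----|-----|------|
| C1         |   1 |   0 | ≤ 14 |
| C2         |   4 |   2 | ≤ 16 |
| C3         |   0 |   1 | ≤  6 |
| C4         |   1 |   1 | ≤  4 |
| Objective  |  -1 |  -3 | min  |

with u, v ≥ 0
The point (0, 4) satisfies every constraint, so the LP is feasible; the constraints give u ≤ 14 and v ≤ 6, which with u, v ≥ 0 keep the feasible region inside a bounded box. A feasible, bounded LP attains a finite optimum at a vertex.

Evaluating z = -u - 3v at each vertex:
  (0, 0): z = 0
  (4, 0): z = -4
  (0, 4): z = -12

Bounded optimum: z* = -12 at (0, 4).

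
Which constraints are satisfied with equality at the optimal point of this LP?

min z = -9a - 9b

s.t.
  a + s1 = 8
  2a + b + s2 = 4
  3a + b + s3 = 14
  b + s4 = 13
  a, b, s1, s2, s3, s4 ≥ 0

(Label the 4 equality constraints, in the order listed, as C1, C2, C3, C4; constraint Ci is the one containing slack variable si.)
Optimal: a = 0, b = 4
Binding: C2, a ≥ 0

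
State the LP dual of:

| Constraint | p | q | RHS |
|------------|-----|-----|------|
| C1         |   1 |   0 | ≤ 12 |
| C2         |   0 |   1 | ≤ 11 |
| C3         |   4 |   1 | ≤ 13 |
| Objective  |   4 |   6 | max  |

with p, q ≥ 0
Minimize: z = 12y1 + 11y2 + 13y3

Subject to:
  C1: -y1 - 4y3 ≤ -4
  C2: -y2 - y3 ≤ -6
  y1, y2, y3 ≥ 0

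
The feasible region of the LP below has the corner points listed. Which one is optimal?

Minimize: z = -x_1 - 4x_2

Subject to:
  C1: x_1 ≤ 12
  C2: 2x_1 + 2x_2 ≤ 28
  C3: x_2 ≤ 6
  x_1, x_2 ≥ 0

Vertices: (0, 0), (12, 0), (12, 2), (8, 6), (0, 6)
Evaluating z = -x_1 - 4x_2 at each vertex:
  (0, 0): z = 0
  (12, 0): z = -12
  (12, 2): z = -20
  (8, 6): z = -32
  (0, 6): z = -24

The smallest value is z = -32, attained at (8, 6).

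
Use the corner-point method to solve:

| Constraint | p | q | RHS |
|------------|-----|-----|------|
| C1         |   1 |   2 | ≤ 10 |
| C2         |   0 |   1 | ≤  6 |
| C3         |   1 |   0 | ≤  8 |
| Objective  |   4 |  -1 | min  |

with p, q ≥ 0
Each vertex is the intersection of two constraint boundaries that also satisfies all remaining constraints:
  p = 0 and q = 0 → (0, 0)
  p = 8 and q = 0 → (8, 0)
  p + 2q = 10 and p = 8 → (8, 1)
  p + 2q = 10 and p = 0 → (0, 5)

Evaluating z = 4p - q at each vertex:
  (0, 0): z = 0
  (8, 0): z = 32
  (8, 1): z = 31
  (0, 5): z = -5

The minimum is at (0, 5) with z = -5.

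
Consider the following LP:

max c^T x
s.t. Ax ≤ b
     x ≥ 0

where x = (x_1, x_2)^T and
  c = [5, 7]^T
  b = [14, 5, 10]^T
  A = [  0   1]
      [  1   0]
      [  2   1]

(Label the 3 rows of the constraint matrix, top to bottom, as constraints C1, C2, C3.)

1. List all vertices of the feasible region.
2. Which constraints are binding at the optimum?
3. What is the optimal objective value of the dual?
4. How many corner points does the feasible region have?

1. (0, 0), (5, 0), (0, 10)
2. C3, x_1 ≥ 0
3. 70 (by strong duality, equal to the primal optimum)
4. 3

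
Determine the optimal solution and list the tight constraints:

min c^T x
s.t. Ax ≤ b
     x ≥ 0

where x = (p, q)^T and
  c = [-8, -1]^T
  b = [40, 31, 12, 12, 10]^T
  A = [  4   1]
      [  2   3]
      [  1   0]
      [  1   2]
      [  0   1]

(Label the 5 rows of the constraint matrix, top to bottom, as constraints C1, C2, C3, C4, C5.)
Optimal: p = 10, q = 0
Binding: C1, q ≥ 0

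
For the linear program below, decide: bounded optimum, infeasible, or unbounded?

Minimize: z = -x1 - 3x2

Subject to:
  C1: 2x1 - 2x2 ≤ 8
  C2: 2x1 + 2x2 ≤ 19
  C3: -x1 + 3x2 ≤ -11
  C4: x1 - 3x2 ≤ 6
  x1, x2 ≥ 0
C4 requires x1 - 3x2 ≤ 6, while C3 (-x1 + 3x2 ≤ -11) is equivalent to x1 - 3x2 ≥ 11. Together they would need 11 ≤ x1 - 3x2 ≤ 6, which is impossible since 11 > 6. No point satisfies all constraints.

The feasible region is empty; the LP is infeasible.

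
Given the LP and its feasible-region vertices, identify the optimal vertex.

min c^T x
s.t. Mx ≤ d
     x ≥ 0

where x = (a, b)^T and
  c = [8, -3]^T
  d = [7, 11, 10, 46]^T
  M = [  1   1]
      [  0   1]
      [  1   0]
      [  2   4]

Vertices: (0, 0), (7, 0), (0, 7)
Evaluating z = 8a - 3b at each vertex:
  (0, 0): z = 0
  (7, 0): z = 56
  (0, 7): z = -21

The smallest value is z = -21, attained at (0, 7).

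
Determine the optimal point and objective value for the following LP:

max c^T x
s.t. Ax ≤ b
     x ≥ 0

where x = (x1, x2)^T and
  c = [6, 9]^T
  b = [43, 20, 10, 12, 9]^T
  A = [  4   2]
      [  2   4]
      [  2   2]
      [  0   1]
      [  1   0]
Each vertex is the intersection of two constraint boundaries that also satisfies all remaining constraints:
  x1 = 0 and x2 = 0 → (0, 0)
  2x1 + 2x2 = 10 and x2 = 0 → (5, 0)
  2x1 + 4x2 = 20 and 2x1 + 2x2 = 10 → (0, 5)

Evaluating z = 6x1 + 9x2 at each vertex:
  (0, 0): z = 0
  (5, 0): z = 30
  (0, 5): z = 45

The maximum is at (0, 5) with z = 45.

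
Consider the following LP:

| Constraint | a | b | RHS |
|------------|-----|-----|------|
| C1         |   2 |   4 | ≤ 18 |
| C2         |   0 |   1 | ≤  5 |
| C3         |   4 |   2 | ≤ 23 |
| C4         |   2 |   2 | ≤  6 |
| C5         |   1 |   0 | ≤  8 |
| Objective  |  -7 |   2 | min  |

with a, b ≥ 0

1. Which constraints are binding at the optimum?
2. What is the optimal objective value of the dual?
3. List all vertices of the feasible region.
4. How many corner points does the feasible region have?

1. C4, b ≥ 0
2. -21 (by strong duality, equal to the primal optimum)
3. (0, 0), (3, 0), (0, 3)
4. 3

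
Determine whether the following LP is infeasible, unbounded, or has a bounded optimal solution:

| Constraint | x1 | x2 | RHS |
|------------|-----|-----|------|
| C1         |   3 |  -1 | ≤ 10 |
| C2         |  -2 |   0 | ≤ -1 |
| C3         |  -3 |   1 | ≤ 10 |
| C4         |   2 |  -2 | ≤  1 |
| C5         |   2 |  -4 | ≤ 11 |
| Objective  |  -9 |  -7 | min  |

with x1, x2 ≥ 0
Feasible point: (1, 1) satisfies every constraint, so the LP is feasible.
Direction d = (1, 3): for each constraint row a, a·d ≤ 0 —
  (3)(1) + (-1)(3) = 0 ≤ 0
  (-2)(1) + (0)(3) = -2 ≤ 0
  (-3)(1) + (1)(3) = 0 ≤ 0
  (2)(1) + (-2)(3) = -4 ≤ 0
  (2)(1) + (-4)(3) = -10 ≤ 0
and d ≥ 0, so (1, 1) + t·d stays feasible for every t ≥ 0. Along this ray z = -9x1 - 7x2 changes by -30 per unit t, so z → −∞.

The LP is unbounded; z can be made arbitrarily small.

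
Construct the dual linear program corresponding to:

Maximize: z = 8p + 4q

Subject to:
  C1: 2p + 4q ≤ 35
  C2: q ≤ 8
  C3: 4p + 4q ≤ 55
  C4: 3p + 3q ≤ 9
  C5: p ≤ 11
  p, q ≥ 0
Minimize: z = 35y1 + 8y2 + 55y3 + 9y4 + 11y5

Subject to:
  C1: -2y1 - 4y3 - 3y4 - y5 ≤ -8
  C2: -4y1 - y2 - 4y3 - 3y4 ≤ -4
  y1, y2, y3, y4, y5 ≥ 0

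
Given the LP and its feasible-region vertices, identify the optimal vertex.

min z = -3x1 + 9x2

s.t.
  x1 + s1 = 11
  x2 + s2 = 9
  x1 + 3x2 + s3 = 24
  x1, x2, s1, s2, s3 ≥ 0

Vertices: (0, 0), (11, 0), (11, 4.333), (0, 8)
Evaluating z = -3x1 + 9x2 at each vertex:
  (0, 0): z = 0
  (11, 0): z = -33
  (11, 4.333): z = 6
  (0, 8): z = 72

The smallest value is z = -33, attained at (11, 0).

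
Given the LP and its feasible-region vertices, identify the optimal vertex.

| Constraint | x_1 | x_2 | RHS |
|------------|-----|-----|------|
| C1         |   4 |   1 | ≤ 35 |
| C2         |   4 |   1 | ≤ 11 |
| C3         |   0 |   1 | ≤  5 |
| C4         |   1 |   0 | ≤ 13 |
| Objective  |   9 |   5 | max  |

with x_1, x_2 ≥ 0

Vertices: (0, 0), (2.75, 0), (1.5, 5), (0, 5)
Evaluating z = 9x_1 + 5x_2 at each vertex:
  (0, 0): z = 0
  (2.75, 0): z = 24.75
  (1.5, 5): z = 38.5
  (0, 5): z = 25

The largest value is z = 38.5, attained at (1.5, 5).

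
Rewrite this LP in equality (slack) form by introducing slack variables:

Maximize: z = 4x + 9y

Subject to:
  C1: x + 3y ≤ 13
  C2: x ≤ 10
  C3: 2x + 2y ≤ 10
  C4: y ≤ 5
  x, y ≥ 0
max z = 4x + 9y

s.t.
  x + 3y + s1 = 13
  x + s2 = 10
  2x + 2y + s3 = 10
  y + s4 = 5
  x, y, s1, s2, s3, s4 ≥ 0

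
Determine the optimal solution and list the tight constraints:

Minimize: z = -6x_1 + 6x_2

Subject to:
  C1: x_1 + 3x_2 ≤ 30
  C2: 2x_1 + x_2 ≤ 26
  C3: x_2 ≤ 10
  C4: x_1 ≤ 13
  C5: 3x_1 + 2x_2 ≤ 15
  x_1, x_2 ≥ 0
Optimal: x_1 = 5, x_2 = 0
Slack at optimum:
  C1: slack = 25
  C2: slack = 16
  C3: slack = 10
  C4: slack = 8
  C5: slack = 0 (binding)
  x_1 ≥ 0: x_1 = 5
  x_2 ≥ 0: x_2 = 0 (binding)
Binding constraints: C5, x_2 ≥ 0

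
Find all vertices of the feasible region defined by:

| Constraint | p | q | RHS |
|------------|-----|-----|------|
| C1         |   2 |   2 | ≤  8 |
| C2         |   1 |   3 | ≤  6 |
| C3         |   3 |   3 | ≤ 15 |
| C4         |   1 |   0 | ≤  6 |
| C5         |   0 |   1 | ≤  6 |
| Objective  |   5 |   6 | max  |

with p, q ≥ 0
Each vertex is the intersection of two constraint boundaries that also satisfies all remaining constraints:
  p = 0 and q = 0 → (0, 0)
  2p + 2q = 8 and q = 0 → (4, 0)
  2p + 2q = 8 and p + 3q = 6 → (3, 1)
  p + 3q = 6 and p = 0 → (0, 2)

Vertices: (0, 0), (4, 0), (3, 1), (0, 2)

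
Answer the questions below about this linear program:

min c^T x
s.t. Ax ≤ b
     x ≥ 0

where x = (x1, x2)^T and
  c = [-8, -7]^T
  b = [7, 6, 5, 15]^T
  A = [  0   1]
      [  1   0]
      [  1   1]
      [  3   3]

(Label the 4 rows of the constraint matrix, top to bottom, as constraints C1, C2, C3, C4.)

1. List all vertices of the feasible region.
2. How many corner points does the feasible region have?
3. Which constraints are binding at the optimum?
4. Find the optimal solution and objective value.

1. (0, 0), (5, 0), (0, 5)
2. 3
3. C3, C4, x2 ≥ 0
4. x1 = 5, x2 = 0, z = -40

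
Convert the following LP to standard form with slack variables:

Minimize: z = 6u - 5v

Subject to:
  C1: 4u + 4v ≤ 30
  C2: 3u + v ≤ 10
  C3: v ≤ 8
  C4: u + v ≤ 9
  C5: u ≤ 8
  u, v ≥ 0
min z = 6u - 5v

s.t.
  4u + 4v + s1 = 30
  3u + v + s2 = 10
  v + s3 = 8
  u + v + s4 = 9
  u + s5 = 8
  u, v, s1, s2, s3, s4, s5 ≥ 0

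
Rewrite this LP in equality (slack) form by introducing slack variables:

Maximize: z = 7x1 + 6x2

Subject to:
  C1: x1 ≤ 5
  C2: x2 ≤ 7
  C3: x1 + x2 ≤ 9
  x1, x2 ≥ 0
max z = 7x1 + 6x2

s.t.
  x1 + s1 = 5
  x2 + s2 = 7
  x1 + x2 + s3 = 9
  x1, x2, s1, s2, s3 ≥ 0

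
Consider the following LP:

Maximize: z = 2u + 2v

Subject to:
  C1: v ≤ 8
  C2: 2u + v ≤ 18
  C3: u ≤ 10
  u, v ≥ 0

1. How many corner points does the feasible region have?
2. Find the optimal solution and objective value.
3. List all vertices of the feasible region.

1. 4
2. u = 5, v = 8, z = 26
3. (0, 0), (9, 0), (5, 8), (0, 8)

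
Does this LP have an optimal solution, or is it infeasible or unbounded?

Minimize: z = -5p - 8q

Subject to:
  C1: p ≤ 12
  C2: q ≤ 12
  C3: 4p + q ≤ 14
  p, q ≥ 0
The point (0.5, 12) satisfies every constraint, so the LP is feasible; the constraints give p ≤ 12 and q ≤ 12, which with p, q ≥ 0 keep the feasible region inside a bounded box. A feasible, bounded LP attains a finite optimum at a vertex.

Evaluating z = -5p - 8q at each vertex:
  (0, 0): z = 0
  (3.5, 0): z = -17.5
  (0.5, 12): z = -98.5
  (0, 12): z = -96

Bounded optimum: z* = -98.5 at (0.5, 12).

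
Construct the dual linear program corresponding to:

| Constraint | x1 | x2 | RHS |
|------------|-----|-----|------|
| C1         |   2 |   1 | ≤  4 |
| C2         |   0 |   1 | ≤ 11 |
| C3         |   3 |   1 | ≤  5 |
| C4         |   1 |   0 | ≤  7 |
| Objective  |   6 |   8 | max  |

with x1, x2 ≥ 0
Minimize: z = 4y1 + 11y2 + 5y3 + 7y4

Subject to:
  C1: -2y1 - 3y3 - y4 ≤ -6
  C2: -y1 - y2 - y3 ≤ -8
  y1, y2, y3, y4 ≥ 0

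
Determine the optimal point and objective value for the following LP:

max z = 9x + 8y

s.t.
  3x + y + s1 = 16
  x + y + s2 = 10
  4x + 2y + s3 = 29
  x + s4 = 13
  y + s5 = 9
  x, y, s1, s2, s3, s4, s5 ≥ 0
Each vertex is the intersection of two constraint boundaries that also satisfies all remaining constraints:
  x = 0 and y = 0 → (0, 0)
  3x + y = 16 and y = 0 → (5.333, 0)
  3x + y = 16 and x + y = 10 → (3, 7)
  x + y = 10 and y = 9 → (1, 9)
  y = 9 and x = 0 → (0, 9)

Evaluating z = 9x + 8y at each vertex:
  (0, 0): z = 0
  (5.333, 0): z = 48
  (3, 7): z = 83
  (1, 9): z = 81
  (0, 9): z = 72

The maximum is at (3, 7) with z = 83.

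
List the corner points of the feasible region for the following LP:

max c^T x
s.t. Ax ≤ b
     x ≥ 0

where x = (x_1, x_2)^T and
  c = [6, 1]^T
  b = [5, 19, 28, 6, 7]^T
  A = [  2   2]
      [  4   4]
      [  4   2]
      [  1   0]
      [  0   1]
Each vertex is the intersection of two constraint boundaries that also satisfies all remaining constraints:
  x_1 = 0 and x_2 = 0 → (0, 0)
  2x_1 + 2x_2 = 5 and x_2 = 0 → (2.5, 0)
  2x_1 + 2x_2 = 5 and x_1 = 0 → (0, 2.5)

Vertices: (0, 0), (2.5, 0), (0, 2.5)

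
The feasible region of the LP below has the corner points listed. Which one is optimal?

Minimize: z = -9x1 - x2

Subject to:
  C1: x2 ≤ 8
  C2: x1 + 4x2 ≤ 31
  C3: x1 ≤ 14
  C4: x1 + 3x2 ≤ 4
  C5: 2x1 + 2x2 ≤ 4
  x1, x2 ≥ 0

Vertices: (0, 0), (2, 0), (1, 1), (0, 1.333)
Evaluating z = -9x1 - x2 at each vertex:
  (0, 0): z = 0
  (2, 0): z = -18
  (1, 1): z = -10
  (0, 1.333): z = -1.333

The smallest value is z = -18, attained at (2, 0).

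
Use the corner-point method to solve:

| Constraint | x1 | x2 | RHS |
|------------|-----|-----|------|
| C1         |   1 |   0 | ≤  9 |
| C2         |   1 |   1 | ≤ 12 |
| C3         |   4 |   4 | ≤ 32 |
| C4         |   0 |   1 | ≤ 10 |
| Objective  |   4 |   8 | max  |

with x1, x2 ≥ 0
x1 = 0, x2 = 8, z = 64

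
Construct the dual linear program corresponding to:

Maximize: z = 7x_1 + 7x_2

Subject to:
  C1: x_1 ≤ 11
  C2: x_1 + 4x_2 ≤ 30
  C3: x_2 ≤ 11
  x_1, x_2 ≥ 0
Minimize: z = 11y1 + 30y2 + 11y3

Subject to:
  C1: -y1 - y2 ≤ -7
  C2: -4y2 - y3 ≤ -7
  y1, y2, y3 ≥ 0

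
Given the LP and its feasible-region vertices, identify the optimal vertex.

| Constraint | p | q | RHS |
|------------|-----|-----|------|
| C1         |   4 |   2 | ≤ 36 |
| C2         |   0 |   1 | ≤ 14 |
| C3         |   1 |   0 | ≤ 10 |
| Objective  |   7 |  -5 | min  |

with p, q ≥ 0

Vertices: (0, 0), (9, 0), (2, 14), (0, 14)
Evaluating z = 7p - 5q at each vertex:
  (0, 0): z = 0
  (9, 0): z = 63
  (2, 14): z = -56
  (0, 14): z = -70

The smallest value is z = -70, attained at (0, 14).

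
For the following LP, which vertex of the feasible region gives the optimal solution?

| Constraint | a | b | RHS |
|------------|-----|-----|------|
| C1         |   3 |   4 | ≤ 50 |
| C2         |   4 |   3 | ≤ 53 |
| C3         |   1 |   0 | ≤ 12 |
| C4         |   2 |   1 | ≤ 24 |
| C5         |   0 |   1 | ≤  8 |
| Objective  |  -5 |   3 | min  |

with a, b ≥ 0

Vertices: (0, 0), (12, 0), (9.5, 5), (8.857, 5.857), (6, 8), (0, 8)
(12, 0) with z = -60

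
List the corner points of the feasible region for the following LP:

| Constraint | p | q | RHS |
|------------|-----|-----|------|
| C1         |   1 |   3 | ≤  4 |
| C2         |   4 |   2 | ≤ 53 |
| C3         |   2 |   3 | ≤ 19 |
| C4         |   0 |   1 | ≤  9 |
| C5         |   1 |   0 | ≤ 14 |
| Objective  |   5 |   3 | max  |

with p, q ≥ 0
Each vertex is the intersection of two constraint boundaries that also satisfies all remaining constraints:
  p = 0 and q = 0 → (0, 0)
  p + 3q = 4 and q = 0 → (4, 0)
  p + 3q = 4 and p = 0 → (0, 1.333)

Vertices: (0, 0), (4, 0), (0, 1.333)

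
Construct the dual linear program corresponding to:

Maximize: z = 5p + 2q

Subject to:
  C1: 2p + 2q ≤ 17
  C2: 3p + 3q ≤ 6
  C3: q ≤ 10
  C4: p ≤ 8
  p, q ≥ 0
Minimize: z = 17y1 + 6y2 + 10y3 + 8y4

Subject to:
  C1: -2y1 - 3y2 - y4 ≤ -5
  C2: -2y1 - 3y2 - y3 ≤ -2
  y1, y2, y3, y4 ≥ 0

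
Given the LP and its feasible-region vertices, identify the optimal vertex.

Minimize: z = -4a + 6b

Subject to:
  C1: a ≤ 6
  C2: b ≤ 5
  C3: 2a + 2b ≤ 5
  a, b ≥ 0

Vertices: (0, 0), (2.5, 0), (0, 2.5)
Evaluating z = -4a + 6b at each vertex:
  (0, 0): z = 0
  (2.5, 0): z = -10
  (0, 2.5): z = 15

The smallest value is z = -10, attained at (2.5, 0).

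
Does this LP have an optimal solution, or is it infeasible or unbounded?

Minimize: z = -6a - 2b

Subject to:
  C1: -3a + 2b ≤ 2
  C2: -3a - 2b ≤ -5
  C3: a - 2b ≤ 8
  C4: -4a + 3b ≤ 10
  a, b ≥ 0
Feasible point: (1, 1) satisfies every constraint, so the LP is feasible.
Direction d = (1, 1): for each constraint row a, a·d ≤ 0 —
  (-3)(1) + (2)(1) = -1 ≤ 0
  (-3)(1) + (-2)(1) = -5 ≤ 0
  (1)(1) + (-2)(1) = -1 ≤ 0
  (-4)(1) + (3)(1) = -1 ≤ 0
and d ≥ 0, so (1, 1) + t·d stays feasible for every t ≥ 0. Along this ray z = -6a - 2b changes by -8 per unit t, so z → −∞.

Unbounded — the objective can decrease without bound over the feasible region.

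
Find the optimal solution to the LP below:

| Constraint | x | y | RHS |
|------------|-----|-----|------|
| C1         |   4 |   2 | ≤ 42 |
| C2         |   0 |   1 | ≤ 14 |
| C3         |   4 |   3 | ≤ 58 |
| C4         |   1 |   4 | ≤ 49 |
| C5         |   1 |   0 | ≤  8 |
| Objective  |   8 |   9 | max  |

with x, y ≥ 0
Each vertex is the intersection of two constraint boundaries that also satisfies all remaining constraints:
  x = 0 and y = 0 → (0, 0)
  x = 8 and y = 0 → (8, 0)
  4x + 2y = 42 and x = 8 → (8, 5)
  4x + 2y = 42 and x + 4y = 49 → (5, 11)
  x + 4y = 49 and x = 0 → (0, 12.25)

Evaluating z = 8x + 9y at each vertex:
  (0, 0): z = 0
  (8, 0): z = 64
  (8, 5): z = 109
  (5, 11): z = 139
  (0, 12.25): z = 110.2

The maximum is at (5, 11) with z = 139.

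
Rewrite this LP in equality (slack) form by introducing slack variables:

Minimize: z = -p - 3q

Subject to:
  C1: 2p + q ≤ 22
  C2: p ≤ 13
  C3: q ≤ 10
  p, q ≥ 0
min z = -p - 3q

s.t.
  2p + q + s1 = 22
  p + s2 = 13
  q + s3 = 10
  p, q, s1, s2, s3 ≥ 0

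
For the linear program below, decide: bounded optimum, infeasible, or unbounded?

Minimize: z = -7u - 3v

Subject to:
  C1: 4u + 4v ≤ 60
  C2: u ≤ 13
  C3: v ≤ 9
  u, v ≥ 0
The point (13, 2) satisfies every constraint, so the LP is feasible; the constraints give u ≤ 13 and v ≤ 9, which with u, v ≥ 0 keep the feasible region inside a bounded box. A feasible, bounded LP attains a finite optimum at a vertex.

The LP has an optimal solution: (13, 2) with z = -97.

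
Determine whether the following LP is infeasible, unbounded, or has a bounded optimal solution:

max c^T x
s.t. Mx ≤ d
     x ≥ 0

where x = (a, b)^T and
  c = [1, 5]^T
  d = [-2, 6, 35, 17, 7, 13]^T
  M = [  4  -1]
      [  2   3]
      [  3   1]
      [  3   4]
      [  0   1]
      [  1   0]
The point (0, 2) satisfies every constraint, so the LP is feasible; the constraints give a ≤ 13 and b ≤ 7, which with a, b ≥ 0 keep the feasible region inside a bounded box. A feasible, bounded LP attains a finite optimum at a vertex.

Evaluating z = a + 5b at each vertex:
  (0, 2): z = 10

Feasible with finite optimum z* = 10 at (0, 2).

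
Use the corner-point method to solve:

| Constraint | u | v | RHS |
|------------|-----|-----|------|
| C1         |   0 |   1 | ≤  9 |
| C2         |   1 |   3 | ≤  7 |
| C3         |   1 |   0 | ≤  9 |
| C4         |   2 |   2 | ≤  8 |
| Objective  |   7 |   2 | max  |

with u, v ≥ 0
Each vertex is the intersection of two constraint boundaries that also satisfies all remaining constraints:
  u = 0 and v = 0 → (0, 0)
  2u + 2v = 8 and v = 0 → (4, 0)
  u + 3v = 7 and 2u + 2v = 8 → (2.5, 1.5)
  u + 3v = 7 and u = 0 → (0, 2.333)

Evaluating z = 7u + 2v at each vertex:
  (0, 0): z = 0
  (4, 0): z = 28
  (2.5, 1.5): z = 20.5
  (0, 2.333): z = 4.667

The maximum is at (4, 0) with z = 28.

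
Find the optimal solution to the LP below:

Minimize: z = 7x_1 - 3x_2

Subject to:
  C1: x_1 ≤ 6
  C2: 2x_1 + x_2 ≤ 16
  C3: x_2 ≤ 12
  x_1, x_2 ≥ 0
Each vertex is the intersection of two constraint boundaries that also satisfies all remaining constraints:
  x_1 = 0 and x_2 = 0 → (0, 0)
  x_1 = 6 and x_2 = 0 → (6, 0)
  x_1 = 6 and 2x_1 + x_2 = 16 → (6, 4)
  2x_1 + x_2 = 16 and x_2 = 12 → (2, 12)
  x_2 = 12 and x_1 = 0 → (0, 12)

Evaluating z = 7x_1 - 3x_2 at each vertex:
  (0, 0): z = 0
  (6, 0): z = 42
  (6, 4): z = 30
  (2, 12): z = -22
  (0, 12): z = -36

The minimum is at (0, 12) with z = -36.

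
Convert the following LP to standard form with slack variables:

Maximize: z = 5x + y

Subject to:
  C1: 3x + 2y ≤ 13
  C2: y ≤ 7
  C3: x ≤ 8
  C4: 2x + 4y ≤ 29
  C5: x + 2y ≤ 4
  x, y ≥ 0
max z = 5x + y

s.t.
  3x + 2y + s1 = 13
  y + s2 = 7
  x + s3 = 8
  2x + 4y + s4 = 29
  x + 2y + s5 = 4
  x, y, s1, s2, s3, s4, s5 ≥ 0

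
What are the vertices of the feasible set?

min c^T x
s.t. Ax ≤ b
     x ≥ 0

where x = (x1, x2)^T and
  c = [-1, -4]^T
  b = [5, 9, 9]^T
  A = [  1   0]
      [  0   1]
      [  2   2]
Each vertex is the intersection of two constraint boundaries that also satisfies all remaining constraints:
  x1 = 0 and x2 = 0 → (0, 0)
  2x1 + 2x2 = 9 and x2 = 0 → (4.5, 0)
  2x1 + 2x2 = 9 and x1 = 0 → (0, 4.5)

Vertices: (0, 0), (4.5, 0), (0, 4.5)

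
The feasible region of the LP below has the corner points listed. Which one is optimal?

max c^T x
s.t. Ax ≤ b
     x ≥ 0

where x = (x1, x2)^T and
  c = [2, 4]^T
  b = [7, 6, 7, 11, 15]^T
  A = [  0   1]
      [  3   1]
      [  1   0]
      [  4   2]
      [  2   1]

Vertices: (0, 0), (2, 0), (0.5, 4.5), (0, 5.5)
(0, 5.5) with z = 22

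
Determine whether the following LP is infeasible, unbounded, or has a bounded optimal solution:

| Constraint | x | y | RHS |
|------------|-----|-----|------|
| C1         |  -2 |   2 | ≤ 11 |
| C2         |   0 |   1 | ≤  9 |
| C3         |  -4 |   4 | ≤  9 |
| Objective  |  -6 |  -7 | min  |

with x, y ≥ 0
Feasible point: (0, 0) satisfies every constraint, so the LP is feasible.
Direction d = (1, 0): for each constraint row a, a·d ≤ 0 —
  (-2)(1) + (2)(0) = -2 ≤ 0
  (0)(1) + (1)(0) = 0 ≤ 0
  (-4)(1) + (4)(0) = -4 ≤ 0
and d ≥ 0, so (0, 0) + t·d stays feasible for every t ≥ 0. Along this ray z = -6x - 7y changes by -6 per unit t, so z → −∞.

Unbounded — the objective can decrease without bound over the feasible region.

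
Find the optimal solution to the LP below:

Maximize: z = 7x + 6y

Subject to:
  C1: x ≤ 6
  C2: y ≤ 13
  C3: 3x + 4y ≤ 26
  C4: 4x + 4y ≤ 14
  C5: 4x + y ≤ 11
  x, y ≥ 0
x = 2.5, y = 1, z = 23.5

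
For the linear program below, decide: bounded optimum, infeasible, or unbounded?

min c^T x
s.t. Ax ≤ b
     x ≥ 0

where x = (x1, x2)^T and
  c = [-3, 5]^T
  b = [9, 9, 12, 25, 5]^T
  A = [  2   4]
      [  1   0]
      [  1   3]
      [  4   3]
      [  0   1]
The point (4.5, 0) satisfies every constraint, so the LP is feasible; the constraints give x1 ≤ 9 and x2 ≤ 5, which with x1, x2 ≥ 0 keep the feasible region inside a bounded box. A feasible, bounded LP attains a finite optimum at a vertex.

Evaluating z = -3x1 + 5x2 at each vertex:
  (0, 0): z = 0
  (4.5, 0): z = -13.5
  (0, 2.25): z = 11.25

The LP has an optimal solution: (4.5, 0) with z = -13.5.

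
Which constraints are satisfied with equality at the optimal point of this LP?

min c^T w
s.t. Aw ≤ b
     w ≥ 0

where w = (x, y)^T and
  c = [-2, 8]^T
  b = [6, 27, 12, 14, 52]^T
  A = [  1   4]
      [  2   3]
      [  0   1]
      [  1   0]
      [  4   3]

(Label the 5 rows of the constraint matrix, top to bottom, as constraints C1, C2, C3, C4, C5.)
Optimal: x = 6, y = 0
Slack at optimum:
  C1: slack = 0 (binding)
  C2: slack = 15
  C3: slack = 12
  C4: slack = 8
  C5: slack = 28
  x ≥ 0: x = 6
  y ≥ 0: y = 0 (binding)
Binding constraints: C1, y ≥ 0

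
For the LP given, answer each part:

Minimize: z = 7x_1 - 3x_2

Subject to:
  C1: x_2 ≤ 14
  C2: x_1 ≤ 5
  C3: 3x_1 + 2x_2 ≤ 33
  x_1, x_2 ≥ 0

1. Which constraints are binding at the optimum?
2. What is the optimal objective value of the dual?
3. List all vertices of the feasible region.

1. C1, x_1 ≥ 0
2. -42 (by strong duality, equal to the primal optimum)
3. (0, 0), (5, 0), (5, 9), (1.667, 14), (0, 14)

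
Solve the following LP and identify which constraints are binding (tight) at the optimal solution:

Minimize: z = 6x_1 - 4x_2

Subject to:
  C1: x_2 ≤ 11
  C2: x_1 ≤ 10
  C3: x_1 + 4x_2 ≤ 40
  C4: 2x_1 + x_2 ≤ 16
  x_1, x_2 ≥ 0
Optimal: x_1 = 0, x_2 = 10
Binding: C3, x_1 ≥ 0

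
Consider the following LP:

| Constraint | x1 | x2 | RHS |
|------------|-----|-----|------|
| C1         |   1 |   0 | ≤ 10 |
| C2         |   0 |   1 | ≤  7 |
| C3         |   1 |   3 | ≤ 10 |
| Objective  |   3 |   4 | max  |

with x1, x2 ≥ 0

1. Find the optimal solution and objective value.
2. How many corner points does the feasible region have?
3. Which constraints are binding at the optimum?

1. x1 = 10, x2 = 0, z = 30
2. 3
3. C1, C3, x2 ≥ 0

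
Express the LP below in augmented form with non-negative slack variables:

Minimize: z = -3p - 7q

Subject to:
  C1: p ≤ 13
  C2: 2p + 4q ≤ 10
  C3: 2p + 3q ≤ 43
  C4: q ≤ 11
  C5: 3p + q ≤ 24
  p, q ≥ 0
min z = -3p - 7q

s.t.
  p + s1 = 13
  2p + 4q + s2 = 10
  2p + 3q + s3 = 43
  q + s4 = 11
  3p + q + s5 = 24
  p, q, s1, s2, s3, s4, s5 ≥ 0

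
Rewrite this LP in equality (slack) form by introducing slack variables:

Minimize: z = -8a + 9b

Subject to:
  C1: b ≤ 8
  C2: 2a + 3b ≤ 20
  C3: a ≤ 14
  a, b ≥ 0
min z = -8a + 9b

s.t.
  b + s1 = 8
  2a + 3b + s2 = 20
  a + s3 = 14
  a, b, s1, s2, s3 ≥ 0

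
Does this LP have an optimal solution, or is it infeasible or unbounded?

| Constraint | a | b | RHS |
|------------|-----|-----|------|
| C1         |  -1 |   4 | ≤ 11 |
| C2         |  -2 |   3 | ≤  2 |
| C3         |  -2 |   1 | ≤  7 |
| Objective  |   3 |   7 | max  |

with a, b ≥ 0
Feasible point: (0, 0) satisfies every constraint, so the LP is feasible.
Direction d = (1, 0): for each constraint row a, a·d ≤ 0 —
  (-1)(1) + (4)(0) = -1 ≤ 0
  (-2)(1) + (3)(0) = -2 ≤ 0
  (-2)(1) + (1)(0) = -2 ≤ 0
and d ≥ 0, so (0, 0) + t·d stays feasible for every t ≥ 0. Along this ray z = 3a + 7b changes by 3 per unit t, so z → +∞.

The LP is unbounded; z can be made arbitrarily large.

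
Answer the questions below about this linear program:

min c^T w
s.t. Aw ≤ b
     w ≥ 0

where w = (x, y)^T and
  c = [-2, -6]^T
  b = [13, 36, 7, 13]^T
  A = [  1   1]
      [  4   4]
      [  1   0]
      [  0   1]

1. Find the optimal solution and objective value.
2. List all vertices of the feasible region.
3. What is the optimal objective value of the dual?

1. x = 0, y = 9, z = -54
2. (0, 0), (7, 0), (7, 2), (0, 9)
3. -54 (by strong duality, equal to the primal optimum)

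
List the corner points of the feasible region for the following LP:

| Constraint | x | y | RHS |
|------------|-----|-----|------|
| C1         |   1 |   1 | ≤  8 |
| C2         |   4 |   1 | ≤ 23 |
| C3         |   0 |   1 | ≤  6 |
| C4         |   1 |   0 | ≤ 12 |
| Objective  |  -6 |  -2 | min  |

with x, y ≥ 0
Each vertex is the intersection of two constraint boundaries that also satisfies all remaining constraints:
  x = 0 and y = 0 → (0, 0)
  4x + y = 23 and y = 0 → (5.75, 0)
  x + y = 8 and 4x + y = 23 → (5, 3)
  x + y = 8 and y = 6 → (2, 6)
  y = 6 and x = 0 → (0, 6)

Vertices: (0, 0), (5.75, 0), (5, 3), (2, 6), (0, 6)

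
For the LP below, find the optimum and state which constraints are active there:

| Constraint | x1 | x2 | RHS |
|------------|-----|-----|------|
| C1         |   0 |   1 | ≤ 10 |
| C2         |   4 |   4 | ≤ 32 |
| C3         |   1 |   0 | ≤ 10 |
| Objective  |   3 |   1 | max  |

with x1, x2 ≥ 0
Optimal: x1 = 8, x2 = 0
Slack at optimum:
  C1: slack = 10
  C2: slack = 0 (binding)
  C3: slack = 2
  x1 ≥ 0: x1 = 8
  x2 ≥ 0: x2 = 0 (binding)
Binding constraints: C2, x2 ≥ 0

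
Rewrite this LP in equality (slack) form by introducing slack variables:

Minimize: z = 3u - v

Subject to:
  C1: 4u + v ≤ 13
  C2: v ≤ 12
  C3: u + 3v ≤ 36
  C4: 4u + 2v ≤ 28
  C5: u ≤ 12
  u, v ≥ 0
min z = 3u - v

s.t.
  4u + v + s1 = 13
  v + s2 = 12
  u + 3v + s3 = 36
  4u + 2v + s4 = 28
  u + s5 = 12
  u, v, s1, s2, s3, s4, s5 ≥ 0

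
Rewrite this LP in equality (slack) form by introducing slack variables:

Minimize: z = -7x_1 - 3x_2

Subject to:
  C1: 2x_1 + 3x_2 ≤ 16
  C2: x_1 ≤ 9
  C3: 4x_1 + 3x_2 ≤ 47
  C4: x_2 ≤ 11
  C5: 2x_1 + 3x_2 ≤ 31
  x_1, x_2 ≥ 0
min z = -7x_1 - 3x_2

s.t.
  2x_1 + 3x_2 + s1 = 16
  x_1 + s2 = 9
  4x_1 + 3x_2 + s3 = 47
  x_2 + s4 = 11
  2x_1 + 3x_2 + s5 = 31
  x_1, x_2, s1, s2, s3, s4, s5 ≥ 0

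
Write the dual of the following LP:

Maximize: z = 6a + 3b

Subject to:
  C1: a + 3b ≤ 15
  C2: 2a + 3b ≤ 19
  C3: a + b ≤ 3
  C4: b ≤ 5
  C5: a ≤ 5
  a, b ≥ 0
Minimize: z = 15y1 + 19y2 + 3y3 + 5y4 + 5y5

Subject to:
  C1: -y1 - 2y2 - y3 - y5 ≤ -6
  C2: -3y1 - 3y2 - y3 - y4 ≤ -3
  y1, y2, y3, y4, y5 ≥ 0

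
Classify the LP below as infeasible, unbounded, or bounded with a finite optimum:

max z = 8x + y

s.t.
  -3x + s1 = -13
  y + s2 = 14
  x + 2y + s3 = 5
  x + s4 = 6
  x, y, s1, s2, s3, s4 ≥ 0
The point (5, 0) satisfies every constraint, so the LP is feasible; the constraints give x ≤ 6 and y ≤ 14, which with x, y ≥ 0 keep the feasible region inside a bounded box. A feasible, bounded LP attains a finite optimum at a vertex.

Evaluating z = 8x + y at each vertex:
  (4.333, 0): z = 34.67
  (5, 0): z = 40
  (4.333, 0.3333): z = 35

The LP has an optimal solution: (5, 0) with z = 40.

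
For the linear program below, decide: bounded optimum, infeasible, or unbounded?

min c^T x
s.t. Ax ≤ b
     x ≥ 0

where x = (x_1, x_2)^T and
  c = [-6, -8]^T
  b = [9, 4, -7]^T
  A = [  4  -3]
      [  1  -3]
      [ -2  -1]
Feasible point: (3, 1) satisfies every constraint, so the LP is feasible.
Direction d = (0, 1): for each constraint row a, a·d ≤ 0 —
  (4)(0) + (-3)(1) = -3 ≤ 0
  (1)(0) + (-3)(1) = -3 ≤ 0
  (-2)(0) + (-1)(1) = -1 ≤ 0
and d ≥ 0, so (3, 1) + t·d stays feasible for every t ≥ 0. Along this ray z = -6x_1 - 8x_2 changes by -8 per unit t, so z → −∞.

The LP is unbounded; z can be made arbitrarily small.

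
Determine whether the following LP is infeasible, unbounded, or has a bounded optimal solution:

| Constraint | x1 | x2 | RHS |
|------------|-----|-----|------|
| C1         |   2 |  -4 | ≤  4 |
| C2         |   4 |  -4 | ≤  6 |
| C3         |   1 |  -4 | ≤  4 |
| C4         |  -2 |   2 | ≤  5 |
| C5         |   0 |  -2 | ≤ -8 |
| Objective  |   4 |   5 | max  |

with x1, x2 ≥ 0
Feasible point: (2, 4) satisfies every constraint, so the LP is feasible.
Direction d = (1, 1): for each constraint row a, a·d ≤ 0 —
  (2)(1) + (-4)(1) = -2 ≤ 0
  (4)(1) + (-4)(1) = 0 ≤ 0
  (1)(1) + (-4)(1) = -3 ≤ 0
  (-2)(1) + (2)(1) = 0 ≤ 0
  (0)(1) + (-2)(1) = -2 ≤ 0
and d ≥ 0, so (2, 4) + t·d stays feasible for every t ≥ 0. Along this ray z = 4x1 + 5x2 changes by 9 per unit t, so z → +∞.

Unbounded — the objective can increase without bound over the feasible region.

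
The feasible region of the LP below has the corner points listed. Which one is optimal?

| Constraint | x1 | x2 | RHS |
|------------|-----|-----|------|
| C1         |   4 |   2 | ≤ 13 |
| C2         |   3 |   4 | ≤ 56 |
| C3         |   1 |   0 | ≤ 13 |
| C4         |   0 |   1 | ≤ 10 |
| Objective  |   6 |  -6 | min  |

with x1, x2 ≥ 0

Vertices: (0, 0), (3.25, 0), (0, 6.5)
Evaluating z = 6x1 - 6x2 at each vertex:
  (0, 0): z = 0
  (3.25, 0): z = 19.5
  (0, 6.5): z = -39

The smallest value is z = -39, attained at (0, 6.5).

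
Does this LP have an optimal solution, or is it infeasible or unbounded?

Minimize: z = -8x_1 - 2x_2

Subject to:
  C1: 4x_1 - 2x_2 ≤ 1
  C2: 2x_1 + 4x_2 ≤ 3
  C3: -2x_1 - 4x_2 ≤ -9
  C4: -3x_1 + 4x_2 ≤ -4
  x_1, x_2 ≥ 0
C2 requires 2x_1 + 4x_2 ≤ 3, while C3 (-2x_1 - 4x_2 ≤ -9) is equivalent to 2x_1 + 4x_2 ≥ 9. Together they would need 9 ≤ 2x_1 + 4x_2 ≤ 3, which is impossible since 9 > 3. No point satisfies all constraints.

Infeasible — the constraint set is empty.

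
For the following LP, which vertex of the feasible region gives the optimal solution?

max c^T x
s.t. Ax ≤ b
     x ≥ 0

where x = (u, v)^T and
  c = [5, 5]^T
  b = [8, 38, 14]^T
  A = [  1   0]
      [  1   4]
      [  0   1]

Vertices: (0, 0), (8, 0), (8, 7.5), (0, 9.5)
(8, 7.5) with z = 77.5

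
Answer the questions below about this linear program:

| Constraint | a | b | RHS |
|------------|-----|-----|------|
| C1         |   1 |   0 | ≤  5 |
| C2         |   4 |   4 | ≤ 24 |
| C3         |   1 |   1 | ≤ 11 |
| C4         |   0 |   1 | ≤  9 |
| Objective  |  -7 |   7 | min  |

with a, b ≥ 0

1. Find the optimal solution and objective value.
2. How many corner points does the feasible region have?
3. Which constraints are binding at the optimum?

1. a = 5, b = 0, z = -35
2. 4
3. C1, b ≥ 0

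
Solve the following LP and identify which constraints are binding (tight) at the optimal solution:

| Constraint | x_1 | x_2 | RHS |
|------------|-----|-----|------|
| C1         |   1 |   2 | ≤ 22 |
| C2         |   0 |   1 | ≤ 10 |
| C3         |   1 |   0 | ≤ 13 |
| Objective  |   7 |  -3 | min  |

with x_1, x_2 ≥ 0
Optimal: x_1 = 0, x_2 = 10
Slack at optimum:
  C1: slack = 2
  C2: slack = 0 (binding)
  C3: slack = 13
  x_1 ≥ 0: x_1 = 0 (binding)
  x_2 ≥ 0: x_2 = 10
Binding constraints: C2, x_1 ≥ 0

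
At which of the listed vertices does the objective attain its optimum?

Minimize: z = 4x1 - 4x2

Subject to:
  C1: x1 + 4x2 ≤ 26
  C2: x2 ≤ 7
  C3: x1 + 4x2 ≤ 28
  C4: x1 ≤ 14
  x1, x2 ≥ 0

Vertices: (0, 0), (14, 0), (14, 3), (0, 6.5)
Evaluating z = 4x1 - 4x2 at each vertex:
  (0, 0): z = 0
  (14, 0): z = 56
  (14, 3): z = 44
  (0, 6.5): z = -26

The smallest value is z = -26, attained at (0, 6.5).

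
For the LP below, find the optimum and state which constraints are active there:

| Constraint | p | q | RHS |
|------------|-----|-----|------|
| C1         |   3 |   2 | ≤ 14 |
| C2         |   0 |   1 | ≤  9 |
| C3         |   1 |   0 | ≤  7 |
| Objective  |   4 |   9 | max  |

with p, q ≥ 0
Optimal: p = 0, q = 7
Binding: C1, p ≥ 0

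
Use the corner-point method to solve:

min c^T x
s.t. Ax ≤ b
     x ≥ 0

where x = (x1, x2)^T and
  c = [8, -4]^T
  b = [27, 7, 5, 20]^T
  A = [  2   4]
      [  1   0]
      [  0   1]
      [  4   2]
x1 = 0, x2 = 5, z = -20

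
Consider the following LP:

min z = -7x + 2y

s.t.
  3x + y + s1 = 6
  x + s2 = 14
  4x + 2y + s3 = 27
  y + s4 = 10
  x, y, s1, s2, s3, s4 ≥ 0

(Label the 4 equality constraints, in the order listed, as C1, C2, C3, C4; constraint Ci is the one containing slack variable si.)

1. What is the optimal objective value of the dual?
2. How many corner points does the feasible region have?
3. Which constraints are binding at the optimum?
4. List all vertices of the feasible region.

1. -14 (by strong duality, equal to the primal optimum)
2. 3
3. C1, y ≥ 0
4. (0, 0), (2, 0), (0, 6)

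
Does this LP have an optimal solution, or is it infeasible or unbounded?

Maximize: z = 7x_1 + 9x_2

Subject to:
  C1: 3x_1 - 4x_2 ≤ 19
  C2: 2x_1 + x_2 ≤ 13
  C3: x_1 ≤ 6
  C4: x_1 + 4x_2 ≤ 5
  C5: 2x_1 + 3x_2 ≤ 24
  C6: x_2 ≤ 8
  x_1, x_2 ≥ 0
The point (5, 0) satisfies every constraint, so the LP is feasible; the constraints give x_1 ≤ 6 and x_2 ≤ 8, which with x_1, x_2 ≥ 0 keep the feasible region inside a bounded box. A feasible, bounded LP attains a finite optimum at a vertex.

Evaluating z = 7x_1 + 9x_2 at each vertex:
  (0, 0): z = 0
  (5, 0): z = 35
  (0, 1.25): z = 11.25

Bounded optimum: z* = 35 at (5, 0).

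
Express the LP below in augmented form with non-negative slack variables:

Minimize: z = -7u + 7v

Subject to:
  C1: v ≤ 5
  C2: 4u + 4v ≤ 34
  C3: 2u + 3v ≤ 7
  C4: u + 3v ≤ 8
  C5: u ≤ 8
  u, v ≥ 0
min z = -7u + 7v

s.t.
  v + s1 = 5
  4u + 4v + s2 = 34
  2u + 3v + s3 = 7
  u + 3v + s4 = 8
  u + s5 = 8
  u, v, s1, s2, s3, s4, s5 ≥ 0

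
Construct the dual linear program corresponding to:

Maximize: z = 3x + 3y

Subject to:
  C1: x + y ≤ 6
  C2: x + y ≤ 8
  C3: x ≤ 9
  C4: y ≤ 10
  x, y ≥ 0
Minimize: z = 6y1 + 8y2 + 9y3 + 10y4

Subject to:
  C1: -y1 - y2 - y3 ≤ -3
  C2: -y1 - y2 - y4 ≤ -3
  y1, y2, y3, y4 ≥ 0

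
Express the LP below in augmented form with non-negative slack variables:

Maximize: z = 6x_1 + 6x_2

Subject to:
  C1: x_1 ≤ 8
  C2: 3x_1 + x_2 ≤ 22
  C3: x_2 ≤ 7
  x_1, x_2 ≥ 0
max z = 6x_1 + 6x_2

s.t.
  x_1 + s1 = 8
  3x_1 + x_2 + s2 = 22
  x_2 + s3 = 7
  x_1, x_2, s1, s2, s3 ≥ 0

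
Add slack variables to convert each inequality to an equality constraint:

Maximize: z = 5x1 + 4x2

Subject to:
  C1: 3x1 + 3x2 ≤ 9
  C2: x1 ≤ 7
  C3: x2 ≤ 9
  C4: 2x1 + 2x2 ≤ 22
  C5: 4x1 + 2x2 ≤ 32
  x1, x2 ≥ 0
max z = 5x1 + 4x2

s.t.
  3x1 + 3x2 + s1 = 9
  x1 + s2 = 7
  x2 + s3 = 9
  2x1 + 2x2 + s4 = 22
  4x1 + 2x2 + s5 = 32
  x1, x2, s1, s2, s3, s4, s5 ≥ 0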